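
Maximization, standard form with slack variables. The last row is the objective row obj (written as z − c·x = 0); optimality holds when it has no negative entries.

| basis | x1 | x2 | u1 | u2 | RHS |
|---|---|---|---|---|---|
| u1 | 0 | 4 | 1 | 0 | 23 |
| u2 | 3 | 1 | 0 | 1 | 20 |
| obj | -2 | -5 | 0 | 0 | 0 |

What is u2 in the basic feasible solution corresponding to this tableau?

20

u2 is basic (row 2); its value is the RHS of that row, 20.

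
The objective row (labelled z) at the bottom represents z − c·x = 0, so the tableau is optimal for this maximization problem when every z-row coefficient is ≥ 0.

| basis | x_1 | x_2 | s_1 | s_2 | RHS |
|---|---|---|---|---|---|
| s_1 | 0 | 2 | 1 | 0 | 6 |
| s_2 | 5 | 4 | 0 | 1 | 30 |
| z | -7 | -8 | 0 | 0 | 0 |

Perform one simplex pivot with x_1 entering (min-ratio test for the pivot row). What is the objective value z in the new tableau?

Ratio test on column x_1 — row 1: entry 0 ≤ 0; row 2: 30/5 = 6. Minimum is 6 at row 2 (s_2 leaves); pivot element 5.
Pivot on row 2; the z-row RHS becomes 0 − (-7)·6 = 42.

42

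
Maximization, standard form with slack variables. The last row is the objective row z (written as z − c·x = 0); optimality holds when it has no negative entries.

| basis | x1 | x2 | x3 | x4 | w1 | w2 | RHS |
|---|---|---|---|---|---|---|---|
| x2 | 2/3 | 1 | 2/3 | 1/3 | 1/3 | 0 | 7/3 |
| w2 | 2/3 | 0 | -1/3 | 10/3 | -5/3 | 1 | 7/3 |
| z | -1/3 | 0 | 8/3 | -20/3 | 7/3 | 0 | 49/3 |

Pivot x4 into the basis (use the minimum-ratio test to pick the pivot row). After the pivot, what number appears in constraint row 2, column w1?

-1/2

Ratio test on column x4 — row 1: (7/3)/(1/3) = 7; row 2: (7/3)/(10/3) = 7/10. Minimum is 7/10 at row 2 (w2 leaves); pivot element 10/3.
Divide row 2 by 10/3; eliminate column x4 from the other rows.
In the new row 2, the w1 entry is the old entry divided by the pivot: (-5/3)/(10/3) = -1/2.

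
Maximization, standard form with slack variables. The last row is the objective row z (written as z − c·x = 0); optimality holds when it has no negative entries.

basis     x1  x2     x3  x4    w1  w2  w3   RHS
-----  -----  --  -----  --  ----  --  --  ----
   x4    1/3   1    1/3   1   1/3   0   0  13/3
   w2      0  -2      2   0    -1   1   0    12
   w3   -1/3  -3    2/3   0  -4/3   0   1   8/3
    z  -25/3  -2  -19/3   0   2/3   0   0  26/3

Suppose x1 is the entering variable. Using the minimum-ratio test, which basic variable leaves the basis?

x4

Column x1 entries and ratios — x4: (13/3)/(1/3) = 13; w2: 0 ≤ 0, skip; w3: -1/3 ≤ 0, skip.
Smallest ratio is 13 in the row of x4, so x4 leaves.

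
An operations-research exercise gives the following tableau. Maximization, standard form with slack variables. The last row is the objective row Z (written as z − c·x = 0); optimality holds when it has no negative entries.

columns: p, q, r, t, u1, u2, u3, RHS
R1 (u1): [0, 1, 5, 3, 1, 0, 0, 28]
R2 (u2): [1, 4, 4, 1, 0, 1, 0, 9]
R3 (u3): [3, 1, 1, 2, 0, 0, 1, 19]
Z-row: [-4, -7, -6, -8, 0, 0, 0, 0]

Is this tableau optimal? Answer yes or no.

The Z-row has a negative entry -8 in column t, so it is not optimal.

no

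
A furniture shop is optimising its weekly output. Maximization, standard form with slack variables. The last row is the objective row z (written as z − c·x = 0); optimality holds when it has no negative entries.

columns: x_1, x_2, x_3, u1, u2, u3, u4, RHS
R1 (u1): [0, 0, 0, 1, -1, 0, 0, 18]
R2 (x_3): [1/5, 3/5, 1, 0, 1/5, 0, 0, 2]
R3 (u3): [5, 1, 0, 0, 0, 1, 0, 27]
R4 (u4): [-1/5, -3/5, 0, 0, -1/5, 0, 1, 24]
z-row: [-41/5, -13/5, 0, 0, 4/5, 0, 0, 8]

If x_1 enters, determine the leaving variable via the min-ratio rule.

Column x_1 entries and ratios — u1: 0 ≤ 0, skip; x_3: 2/(1/5) = 10; u3: 27/5 = 27/5; u4: -1/5 ≤ 0, skip.
Smallest ratio is 27/5 in the row of u3, so u3 leaves.

u3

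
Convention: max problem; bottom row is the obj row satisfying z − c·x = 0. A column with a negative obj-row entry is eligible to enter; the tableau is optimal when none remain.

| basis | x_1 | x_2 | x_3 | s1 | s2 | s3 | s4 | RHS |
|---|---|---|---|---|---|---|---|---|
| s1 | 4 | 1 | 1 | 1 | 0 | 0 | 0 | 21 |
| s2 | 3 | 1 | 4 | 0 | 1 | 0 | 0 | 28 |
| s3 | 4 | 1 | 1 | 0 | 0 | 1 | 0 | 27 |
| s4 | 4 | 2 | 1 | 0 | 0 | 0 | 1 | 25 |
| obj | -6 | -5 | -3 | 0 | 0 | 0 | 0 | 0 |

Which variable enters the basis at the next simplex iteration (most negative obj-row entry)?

x_1

Negative obj-row entries: x_1: -6, x_2: -5, x_3: -3.
The most negative is -6 in column x_1, so x_1 enters.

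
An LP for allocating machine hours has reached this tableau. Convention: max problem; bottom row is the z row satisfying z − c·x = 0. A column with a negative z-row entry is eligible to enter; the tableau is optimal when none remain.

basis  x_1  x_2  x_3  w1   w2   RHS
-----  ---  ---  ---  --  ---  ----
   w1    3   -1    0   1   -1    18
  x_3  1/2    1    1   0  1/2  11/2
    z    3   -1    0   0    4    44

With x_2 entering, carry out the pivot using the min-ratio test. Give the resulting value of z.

Ratio test on column x_2 — row 1: entry -1 ≤ 0; row 2: (11/2)/1 = 11/2. Minimum is 11/2 at row 2 (x_3 leaves); pivot element 1.
Pivot on row 2; the z-row RHS becomes 44 − (-1)·(11/2) = 99/2.

99/2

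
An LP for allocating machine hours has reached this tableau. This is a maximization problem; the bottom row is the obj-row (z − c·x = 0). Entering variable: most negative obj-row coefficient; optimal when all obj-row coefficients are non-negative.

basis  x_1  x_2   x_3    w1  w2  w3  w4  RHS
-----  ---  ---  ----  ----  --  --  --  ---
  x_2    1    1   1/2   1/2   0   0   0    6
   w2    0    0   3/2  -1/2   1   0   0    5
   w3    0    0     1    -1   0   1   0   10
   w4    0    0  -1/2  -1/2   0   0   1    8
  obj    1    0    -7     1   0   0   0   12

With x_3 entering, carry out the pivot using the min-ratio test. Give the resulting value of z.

106/3

Ratio test on column x_3 — row 1: 6/(1/2) = 12; row 2: 5/(3/2) = 10/3; row 3: 10/1 = 10; row 4: entry -1/2 ≤ 0. Minimum is 10/3 at row 2 (w2 leaves); pivot element 3/2.
Pivot on row 2; the obj-row RHS becomes 12 − (-7)·(10/3) = 106/3.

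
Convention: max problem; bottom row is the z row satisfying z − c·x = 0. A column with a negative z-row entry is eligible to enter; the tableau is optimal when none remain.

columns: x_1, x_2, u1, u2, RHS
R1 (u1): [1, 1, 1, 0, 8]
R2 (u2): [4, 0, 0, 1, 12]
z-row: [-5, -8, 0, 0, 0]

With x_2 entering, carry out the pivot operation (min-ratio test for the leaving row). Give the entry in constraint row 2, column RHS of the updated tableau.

12

Ratio test on column x_2 — row 1: 8/1 = 8; row 2: entry 0 ≤ 0. Minimum is 8 at row 1 (u1 leaves); pivot element 1.
Divide row 1 by 1; eliminate column x_2 from the other rows.
Row 2 update in column RHS: 12 − 0·8 = 12.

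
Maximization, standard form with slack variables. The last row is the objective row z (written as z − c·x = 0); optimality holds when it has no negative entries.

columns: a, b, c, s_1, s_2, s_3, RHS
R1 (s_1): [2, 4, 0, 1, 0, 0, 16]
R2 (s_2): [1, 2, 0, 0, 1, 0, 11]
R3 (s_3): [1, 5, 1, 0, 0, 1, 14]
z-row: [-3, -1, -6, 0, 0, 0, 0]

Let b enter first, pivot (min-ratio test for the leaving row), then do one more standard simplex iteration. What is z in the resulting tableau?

Ratio test on column b — row 1: 16/4 = 4; row 2: 11/2 = 11/2; row 3: 14/5 = 14/5. Minimum is 14/5 at row 3 (s_3 leaves); pivot element 5.
Pivot on row 3; the z-row RHS becomes 0 − (-1)·(14/5) = 14/5.
Next entering variable (most negative z-row entry -29/5): c.
Ratio test on column c — row 1: entry -4/5 ≤ 0; row 2: entry -2/5 ≤ 0; row 3: (14/5)/(1/5) = 14. Minimum is 14 at row 3 (b leaves); pivot element 1/5.
After the second pivot the z-row RHS is 14/5 − (-29/5)·14 = 84.

84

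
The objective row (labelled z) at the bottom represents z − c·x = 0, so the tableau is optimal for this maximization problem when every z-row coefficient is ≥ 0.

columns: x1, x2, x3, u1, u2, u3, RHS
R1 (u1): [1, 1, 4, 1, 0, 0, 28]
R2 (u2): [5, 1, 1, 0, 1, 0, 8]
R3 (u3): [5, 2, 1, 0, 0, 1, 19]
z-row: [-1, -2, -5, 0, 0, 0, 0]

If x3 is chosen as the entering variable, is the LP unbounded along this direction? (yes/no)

Column x3 has positive entries in row(s) 1, 2, 3, so the ratio test bounds it — not unbounded.

no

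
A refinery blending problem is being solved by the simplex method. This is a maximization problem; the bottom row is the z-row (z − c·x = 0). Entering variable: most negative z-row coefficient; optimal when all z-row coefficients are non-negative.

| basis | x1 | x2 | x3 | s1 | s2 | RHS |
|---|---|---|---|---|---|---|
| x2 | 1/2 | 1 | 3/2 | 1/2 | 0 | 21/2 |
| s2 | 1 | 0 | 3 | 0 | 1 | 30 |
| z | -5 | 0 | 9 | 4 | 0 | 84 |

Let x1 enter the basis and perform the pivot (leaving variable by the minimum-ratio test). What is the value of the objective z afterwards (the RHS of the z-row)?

Ratio test on column x1 — row 1: (21/2)/(1/2) = 21; row 2: 30/1 = 30. Minimum is 21 at row 1 (x2 leaves); pivot element 1/2.
Pivot on row 1; the z-row RHS becomes 84 − (-5)·21 = 189.

189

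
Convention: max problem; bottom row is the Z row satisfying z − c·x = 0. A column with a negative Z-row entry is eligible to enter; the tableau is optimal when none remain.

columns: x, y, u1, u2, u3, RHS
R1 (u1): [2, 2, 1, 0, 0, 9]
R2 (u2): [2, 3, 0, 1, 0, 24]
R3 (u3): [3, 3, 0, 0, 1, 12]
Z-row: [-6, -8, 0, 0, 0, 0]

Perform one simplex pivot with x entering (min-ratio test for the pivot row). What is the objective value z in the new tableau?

Ratio test on column x — row 1: 9/2 = 9/2; row 2: 24/2 = 12; row 3: 12/3 = 4. Minimum is 4 at row 3 (u3 leaves); pivot element 3.
Pivot on row 3; the Z-row RHS becomes 0 − (-6)·4 = 24.

24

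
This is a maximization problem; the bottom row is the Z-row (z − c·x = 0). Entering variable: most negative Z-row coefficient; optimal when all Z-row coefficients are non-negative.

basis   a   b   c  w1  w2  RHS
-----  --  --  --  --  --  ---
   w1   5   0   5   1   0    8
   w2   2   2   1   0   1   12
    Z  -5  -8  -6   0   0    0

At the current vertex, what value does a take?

a is not in the basis, so in the current basic feasible solution a = 0.

0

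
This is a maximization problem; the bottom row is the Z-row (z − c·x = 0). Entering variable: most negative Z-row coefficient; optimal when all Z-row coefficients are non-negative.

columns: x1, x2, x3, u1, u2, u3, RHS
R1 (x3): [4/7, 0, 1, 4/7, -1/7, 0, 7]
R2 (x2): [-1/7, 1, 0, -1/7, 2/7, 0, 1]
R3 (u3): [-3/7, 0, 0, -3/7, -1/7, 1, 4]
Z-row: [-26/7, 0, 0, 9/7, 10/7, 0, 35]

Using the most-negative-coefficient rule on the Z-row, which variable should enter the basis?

x1

Negative Z-row entries: x1: -26/7.
The most negative is -26/7 in column x1, so x1 enters.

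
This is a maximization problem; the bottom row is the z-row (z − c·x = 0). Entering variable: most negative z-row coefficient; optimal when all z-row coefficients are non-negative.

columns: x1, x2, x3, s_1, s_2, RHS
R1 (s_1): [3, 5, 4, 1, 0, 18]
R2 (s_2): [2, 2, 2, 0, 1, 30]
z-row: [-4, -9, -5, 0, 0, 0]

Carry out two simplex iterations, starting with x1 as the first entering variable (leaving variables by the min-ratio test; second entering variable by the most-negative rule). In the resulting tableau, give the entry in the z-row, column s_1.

Ratio test on column x1 — row 1: 18/3 = 6; row 2: 30/2 = 15. Minimum is 6 at row 1 (s_1 leaves); pivot element 3.
Divide row 1 by 3; eliminate column x1 from the other rows.
Second iteration: most negative z-row entry is -7/3 in column x2, so x2 enters.
Ratio test on column x2 — row 1: 6/(5/3) = 18/5; row 2: entry -4/3 ≤ 0. Minimum is 18/5 at row 1 (x1 leaves); pivot element 5/3.
Divide row 1 by 5/3; eliminate column x2 from the other rows.
After both pivots, the entry at the z-row, column s_1 is 9/5.

9/5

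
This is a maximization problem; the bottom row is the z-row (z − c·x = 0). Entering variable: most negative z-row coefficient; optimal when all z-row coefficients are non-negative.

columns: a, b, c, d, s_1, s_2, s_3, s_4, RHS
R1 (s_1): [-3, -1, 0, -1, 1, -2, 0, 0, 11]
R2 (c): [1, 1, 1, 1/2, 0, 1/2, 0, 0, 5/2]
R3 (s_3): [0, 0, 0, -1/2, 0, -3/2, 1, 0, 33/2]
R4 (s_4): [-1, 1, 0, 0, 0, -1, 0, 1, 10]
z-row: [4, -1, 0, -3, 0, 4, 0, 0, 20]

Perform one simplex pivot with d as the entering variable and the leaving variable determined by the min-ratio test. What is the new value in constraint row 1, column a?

Ratio test on column d — row 1: entry -1 ≤ 0; row 2: (5/2)/(1/2) = 5; row 3: entry -1/2 ≤ 0; row 4: entry 0 ≤ 0. Minimum is 5 at row 2 (c leaves); pivot element 1/2.
Divide row 2 by 1/2; eliminate column d from the other rows.
Row 1 update in column a: -3 − (-1)·2 = -1.

-1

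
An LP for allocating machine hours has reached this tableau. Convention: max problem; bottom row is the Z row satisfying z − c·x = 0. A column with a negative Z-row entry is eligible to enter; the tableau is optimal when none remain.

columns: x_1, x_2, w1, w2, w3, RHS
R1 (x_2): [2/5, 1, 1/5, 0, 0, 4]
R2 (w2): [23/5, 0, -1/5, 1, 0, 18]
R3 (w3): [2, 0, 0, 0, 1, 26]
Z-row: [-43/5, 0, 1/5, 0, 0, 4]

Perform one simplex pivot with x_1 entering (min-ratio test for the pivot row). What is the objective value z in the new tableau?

Ratio test on column x_1 — row 1: 4/(2/5) = 10; row 2: 18/(23/5) = 90/23; row 3: 26/2 = 13. Minimum is 90/23 at row 2 (w2 leaves); pivot element 23/5.
Pivot on row 2; the Z-row RHS becomes 4 − (-43/5)·(90/23) = 866/23.

866/23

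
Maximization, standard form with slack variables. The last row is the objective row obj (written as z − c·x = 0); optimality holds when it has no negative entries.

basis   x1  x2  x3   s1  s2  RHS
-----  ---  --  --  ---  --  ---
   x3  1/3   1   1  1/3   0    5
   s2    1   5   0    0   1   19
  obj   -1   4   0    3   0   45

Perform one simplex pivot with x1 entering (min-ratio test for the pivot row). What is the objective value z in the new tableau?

Ratio test on column x1 — row 1: 5/(1/3) = 15; row 2: 19/1 = 19. Minimum is 15 at row 1 (x3 leaves); pivot element 1/3.
Pivot on row 1; the obj-row RHS becomes 45 − (-1)·15 = 60.

60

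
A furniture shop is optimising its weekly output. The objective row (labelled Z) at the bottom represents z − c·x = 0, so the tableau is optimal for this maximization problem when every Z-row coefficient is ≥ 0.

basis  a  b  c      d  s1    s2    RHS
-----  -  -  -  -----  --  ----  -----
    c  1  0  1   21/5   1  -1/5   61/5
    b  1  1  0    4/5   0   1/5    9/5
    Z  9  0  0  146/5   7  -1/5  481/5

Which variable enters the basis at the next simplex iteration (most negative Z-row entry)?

Negative Z-row entries: s2: -1/5.
The most negative is -1/5 in column s2, so s2 enters.

s2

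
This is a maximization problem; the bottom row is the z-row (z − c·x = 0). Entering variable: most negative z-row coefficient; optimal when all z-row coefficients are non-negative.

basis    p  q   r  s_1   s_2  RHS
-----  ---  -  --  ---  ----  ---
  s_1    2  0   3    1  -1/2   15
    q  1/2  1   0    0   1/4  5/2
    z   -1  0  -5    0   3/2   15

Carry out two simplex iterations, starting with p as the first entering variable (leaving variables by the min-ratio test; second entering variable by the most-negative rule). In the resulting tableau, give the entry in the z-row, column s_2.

Ratio test on column p — row 1: 15/2 = 15/2; row 2: (5/2)/(1/2) = 5. Minimum is 5 at row 2 (q leaves); pivot element 1/2.
Divide row 2 by 1/2; eliminate column p from the other rows.
Second iteration: most negative z-row entry is -5 in column r, so r enters.
Ratio test on column r — row 1: 5/3 = 5/3; row 2: entry 0 ≤ 0. Minimum is 5/3 at row 1 (s_1 leaves); pivot element 3.
Divide row 1 by 3; eliminate column r from the other rows.
After both pivots, the entry at the z-row, column s_2 is -1/2.

-1/2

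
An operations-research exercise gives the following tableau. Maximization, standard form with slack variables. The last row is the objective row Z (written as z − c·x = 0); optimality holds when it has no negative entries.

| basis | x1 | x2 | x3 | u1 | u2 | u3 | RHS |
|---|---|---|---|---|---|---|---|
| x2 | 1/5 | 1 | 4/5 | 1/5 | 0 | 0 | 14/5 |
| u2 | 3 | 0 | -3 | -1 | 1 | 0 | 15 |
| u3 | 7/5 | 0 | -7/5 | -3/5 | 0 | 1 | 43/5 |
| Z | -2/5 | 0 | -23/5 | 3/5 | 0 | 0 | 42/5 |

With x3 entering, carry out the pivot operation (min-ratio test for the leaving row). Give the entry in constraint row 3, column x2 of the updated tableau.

Ratio test on column x3 — row 1: (14/5)/(4/5) = 7/2; row 2: entry -3 ≤ 0; row 3: entry -7/5 ≤ 0. Minimum is 7/2 at row 1 (x2 leaves); pivot element 4/5.
Divide row 1 by 4/5; eliminate column x3 from the other rows.
Row 3 update in column x2: 0 − (-7/5)·(5/4) = 7/4.

7/4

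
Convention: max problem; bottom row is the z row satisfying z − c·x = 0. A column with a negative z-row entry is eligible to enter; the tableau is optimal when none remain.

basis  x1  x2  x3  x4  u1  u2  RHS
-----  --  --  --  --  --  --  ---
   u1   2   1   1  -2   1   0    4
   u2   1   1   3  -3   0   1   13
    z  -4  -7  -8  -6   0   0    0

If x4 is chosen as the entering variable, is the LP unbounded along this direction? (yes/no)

Every constraint-row entry in column x4 is ≤ 0, so increasing x4 is unbounded.

yes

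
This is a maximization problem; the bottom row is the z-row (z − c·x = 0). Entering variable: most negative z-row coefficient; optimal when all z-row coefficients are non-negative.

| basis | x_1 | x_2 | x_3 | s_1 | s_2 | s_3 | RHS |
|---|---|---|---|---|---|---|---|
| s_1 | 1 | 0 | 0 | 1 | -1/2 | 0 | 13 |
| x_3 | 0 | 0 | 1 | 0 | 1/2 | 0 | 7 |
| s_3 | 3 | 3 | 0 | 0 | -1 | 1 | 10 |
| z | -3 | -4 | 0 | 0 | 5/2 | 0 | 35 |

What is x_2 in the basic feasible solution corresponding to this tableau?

x_2 is not in the basis, so in the current basic feasible solution x_2 = 0.

0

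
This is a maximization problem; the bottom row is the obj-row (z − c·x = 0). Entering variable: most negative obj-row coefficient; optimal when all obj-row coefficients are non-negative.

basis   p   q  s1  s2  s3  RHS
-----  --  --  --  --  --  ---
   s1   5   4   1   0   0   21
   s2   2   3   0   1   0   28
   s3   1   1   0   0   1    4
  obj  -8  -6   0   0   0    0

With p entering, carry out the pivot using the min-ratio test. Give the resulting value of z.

32

Ratio test on column p — row 1: 21/5 = 21/5; row 2: 28/2 = 14; row 3: 4/1 = 4. Minimum is 4 at row 3 (s3 leaves); pivot element 1.
Pivot on row 3; the obj-row RHS becomes 0 − (-8)·4 = 32.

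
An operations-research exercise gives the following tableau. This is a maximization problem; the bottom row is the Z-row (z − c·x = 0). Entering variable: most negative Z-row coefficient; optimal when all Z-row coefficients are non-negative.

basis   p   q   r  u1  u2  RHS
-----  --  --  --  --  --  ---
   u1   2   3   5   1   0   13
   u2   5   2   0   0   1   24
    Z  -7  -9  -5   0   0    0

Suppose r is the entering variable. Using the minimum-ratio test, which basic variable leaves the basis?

u1

Column r entries and ratios — u1: 13/5 = 13/5; u2: 0 ≤ 0, skip.
Smallest ratio is 13/5 in the row of u1, so u1 leaves.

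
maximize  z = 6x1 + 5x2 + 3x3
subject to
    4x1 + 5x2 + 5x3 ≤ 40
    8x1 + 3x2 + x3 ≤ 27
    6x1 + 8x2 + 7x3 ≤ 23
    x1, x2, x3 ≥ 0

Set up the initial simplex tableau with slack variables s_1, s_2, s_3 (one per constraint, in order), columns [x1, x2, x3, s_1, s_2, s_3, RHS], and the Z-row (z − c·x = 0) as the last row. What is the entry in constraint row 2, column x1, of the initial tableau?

Constraint 2 has coefficient 8 on x1.

8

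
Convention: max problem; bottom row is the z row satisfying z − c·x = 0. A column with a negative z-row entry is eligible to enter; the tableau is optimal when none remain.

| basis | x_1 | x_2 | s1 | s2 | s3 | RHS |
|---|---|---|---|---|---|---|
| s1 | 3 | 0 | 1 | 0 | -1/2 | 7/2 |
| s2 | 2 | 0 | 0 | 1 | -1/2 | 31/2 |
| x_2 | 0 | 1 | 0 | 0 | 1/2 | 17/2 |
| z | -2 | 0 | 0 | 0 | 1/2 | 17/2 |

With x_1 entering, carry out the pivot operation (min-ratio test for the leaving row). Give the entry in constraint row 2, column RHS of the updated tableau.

79/6

Ratio test on column x_1 — row 1: (7/2)/3 = 7/6; row 2: (31/2)/2 = 31/4; row 3: entry 0 ≤ 0. Minimum is 7/6 at row 1 (s1 leaves); pivot element 3.
Divide row 1 by 3; eliminate column x_1 from the other rows.
Row 2 update in column RHS: 31/2 − 2·(7/6) = 79/6.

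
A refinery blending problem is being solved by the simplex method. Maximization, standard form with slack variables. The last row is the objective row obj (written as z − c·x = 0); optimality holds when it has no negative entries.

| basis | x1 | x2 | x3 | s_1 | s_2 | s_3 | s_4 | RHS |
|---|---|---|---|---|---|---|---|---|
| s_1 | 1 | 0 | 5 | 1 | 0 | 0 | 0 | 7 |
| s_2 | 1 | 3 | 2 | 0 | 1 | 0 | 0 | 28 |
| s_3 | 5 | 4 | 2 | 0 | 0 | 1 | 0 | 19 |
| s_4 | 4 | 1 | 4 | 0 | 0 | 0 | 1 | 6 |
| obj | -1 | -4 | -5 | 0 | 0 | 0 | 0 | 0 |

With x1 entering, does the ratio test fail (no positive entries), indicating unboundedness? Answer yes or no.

Column x1 has positive entries in row(s) 1, 2, 3, 4, so the ratio test bounds it — not unbounded.

no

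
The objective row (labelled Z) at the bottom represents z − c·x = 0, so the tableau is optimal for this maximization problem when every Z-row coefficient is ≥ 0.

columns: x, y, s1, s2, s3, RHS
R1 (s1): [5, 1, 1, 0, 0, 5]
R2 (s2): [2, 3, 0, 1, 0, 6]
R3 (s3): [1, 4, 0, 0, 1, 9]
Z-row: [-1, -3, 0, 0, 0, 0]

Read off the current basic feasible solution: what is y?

0

y is not in the basis, so in the current basic feasible solution y = 0.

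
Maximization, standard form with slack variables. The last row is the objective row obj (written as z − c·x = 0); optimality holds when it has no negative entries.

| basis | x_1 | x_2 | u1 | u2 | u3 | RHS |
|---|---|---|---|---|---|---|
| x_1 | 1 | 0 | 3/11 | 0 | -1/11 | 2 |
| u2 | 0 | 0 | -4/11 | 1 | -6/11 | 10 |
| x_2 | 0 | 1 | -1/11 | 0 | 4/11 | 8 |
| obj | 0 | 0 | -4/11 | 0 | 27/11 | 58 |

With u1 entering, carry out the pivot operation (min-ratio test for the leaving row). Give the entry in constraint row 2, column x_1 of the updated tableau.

Ratio test on column u1 — row 1: 2/(3/11) = 22/3; row 2: entry -4/11 ≤ 0; row 3: entry -1/11 ≤ 0. Minimum is 22/3 at row 1 (x_1 leaves); pivot element 3/11.
Divide row 1 by 3/11; eliminate column u1 from the other rows.
Row 2 update in column x_1: 0 − (-4/11)·(11/3) = 4/3.

4/3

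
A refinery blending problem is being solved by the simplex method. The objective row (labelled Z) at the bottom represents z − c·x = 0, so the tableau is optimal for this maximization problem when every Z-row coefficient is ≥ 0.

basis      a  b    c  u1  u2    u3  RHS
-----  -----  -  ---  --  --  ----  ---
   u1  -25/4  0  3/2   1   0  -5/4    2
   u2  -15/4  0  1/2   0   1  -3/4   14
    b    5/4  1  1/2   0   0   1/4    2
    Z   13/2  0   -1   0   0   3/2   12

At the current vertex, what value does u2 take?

14

u2 is basic (row 2); its value is the RHS of that row, 14.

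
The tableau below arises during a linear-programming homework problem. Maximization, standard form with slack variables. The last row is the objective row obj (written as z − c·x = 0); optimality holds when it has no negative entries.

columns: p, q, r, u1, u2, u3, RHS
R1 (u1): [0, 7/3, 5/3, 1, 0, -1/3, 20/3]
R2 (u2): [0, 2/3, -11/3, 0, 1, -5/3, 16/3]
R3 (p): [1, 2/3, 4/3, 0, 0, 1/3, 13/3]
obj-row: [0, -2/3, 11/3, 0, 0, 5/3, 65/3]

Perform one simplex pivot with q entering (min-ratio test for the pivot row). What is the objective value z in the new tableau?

165/7

Ratio test on column q — row 1: (20/3)/(7/3) = 20/7; row 2: (16/3)/(2/3) = 8; row 3: (13/3)/(2/3) = 13/2. Minimum is 20/7 at row 1 (u1 leaves); pivot element 7/3.
Pivot on row 1; the obj-row RHS becomes 65/3 − (-2/3)·(20/7) = 165/7.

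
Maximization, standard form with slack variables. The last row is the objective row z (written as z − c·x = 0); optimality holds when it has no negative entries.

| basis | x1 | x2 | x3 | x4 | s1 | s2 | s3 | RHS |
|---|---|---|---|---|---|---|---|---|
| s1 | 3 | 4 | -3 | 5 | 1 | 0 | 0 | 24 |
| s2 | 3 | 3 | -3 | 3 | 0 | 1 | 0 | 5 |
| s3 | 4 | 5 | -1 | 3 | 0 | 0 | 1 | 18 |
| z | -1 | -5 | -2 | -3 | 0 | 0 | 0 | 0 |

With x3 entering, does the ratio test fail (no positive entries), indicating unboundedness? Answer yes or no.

Every constraint-row entry in column x3 is ≤ 0, so increasing x3 is unbounded.

yes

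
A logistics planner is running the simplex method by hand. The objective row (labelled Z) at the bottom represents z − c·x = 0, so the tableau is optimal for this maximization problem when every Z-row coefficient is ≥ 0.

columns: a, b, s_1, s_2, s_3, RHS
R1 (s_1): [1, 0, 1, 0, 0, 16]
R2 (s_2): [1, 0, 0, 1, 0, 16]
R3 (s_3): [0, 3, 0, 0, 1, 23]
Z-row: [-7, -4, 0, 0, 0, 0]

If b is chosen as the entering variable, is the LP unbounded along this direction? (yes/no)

no

Column b has positive entries in row(s) 3, so the ratio test bounds it — not unbounded.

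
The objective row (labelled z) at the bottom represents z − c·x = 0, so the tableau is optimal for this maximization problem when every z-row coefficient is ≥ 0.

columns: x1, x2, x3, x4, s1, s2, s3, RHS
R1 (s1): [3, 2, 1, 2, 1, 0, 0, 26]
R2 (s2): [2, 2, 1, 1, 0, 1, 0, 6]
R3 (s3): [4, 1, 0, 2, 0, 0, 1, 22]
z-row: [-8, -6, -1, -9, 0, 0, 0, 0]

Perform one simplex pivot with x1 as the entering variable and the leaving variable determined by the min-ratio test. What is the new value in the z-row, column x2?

Ratio test on column x1 — row 1: 26/3 = 26/3; row 2: 6/2 = 3; row 3: 22/4 = 11/2. Minimum is 3 at row 2 (s2 leaves); pivot element 2.
Divide row 2 by 2; eliminate column x1 from the other rows.
z-row update in column x2: -6 − (-8)·1 = 2.

2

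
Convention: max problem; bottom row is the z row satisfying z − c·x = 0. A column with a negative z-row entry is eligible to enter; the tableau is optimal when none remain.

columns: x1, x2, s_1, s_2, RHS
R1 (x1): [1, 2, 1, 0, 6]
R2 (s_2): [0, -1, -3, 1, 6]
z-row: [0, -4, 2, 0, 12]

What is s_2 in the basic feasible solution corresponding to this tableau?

6

s_2 is basic (row 2); its value is the RHS of that row, 6.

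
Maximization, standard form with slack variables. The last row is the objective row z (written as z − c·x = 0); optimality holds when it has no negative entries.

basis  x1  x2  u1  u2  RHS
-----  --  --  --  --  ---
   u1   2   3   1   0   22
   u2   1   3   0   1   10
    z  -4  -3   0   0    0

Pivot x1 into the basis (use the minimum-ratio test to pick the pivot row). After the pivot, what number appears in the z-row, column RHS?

Ratio test on column x1 — row 1: 22/2 = 11; row 2: 10/1 = 10. Minimum is 10 at row 2 (u2 leaves); pivot element 1.
Divide row 2 by 1; eliminate column x1 from the other rows.
z-row update in column RHS: 0 − (-4)·10 = 40.

40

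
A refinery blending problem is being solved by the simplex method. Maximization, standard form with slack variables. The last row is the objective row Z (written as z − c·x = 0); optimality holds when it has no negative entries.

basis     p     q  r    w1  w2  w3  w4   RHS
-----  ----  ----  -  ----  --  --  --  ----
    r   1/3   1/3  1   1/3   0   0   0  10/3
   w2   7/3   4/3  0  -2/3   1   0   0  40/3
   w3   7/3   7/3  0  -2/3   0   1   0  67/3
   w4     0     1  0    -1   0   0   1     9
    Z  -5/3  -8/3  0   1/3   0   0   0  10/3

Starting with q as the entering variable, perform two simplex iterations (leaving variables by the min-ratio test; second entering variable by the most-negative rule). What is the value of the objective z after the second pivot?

57/2

Ratio test on column q — row 1: (10/3)/(1/3) = 10; row 2: (40/3)/(4/3) = 10; row 3: (67/3)/(7/3) = 67/7; row 4: 9/1 = 9. Minimum is 9 at row 4 (w4 leaves); pivot element 1.
Pivot on row 4; the Z-row RHS becomes 10/3 − (-8/3)·9 = 82/3.
Next entering variable (most negative Z-row entry -7/3): w1.
Ratio test on column w1 — row 1: (1/3)/(2/3) = 1/2; row 2: (4/3)/(2/3) = 2; row 3: (4/3)/(5/3) = 4/5; row 4: entry -1 ≤ 0. Minimum is 1/2 at row 1 (r leaves); pivot element 2/3.
After the second pivot the Z-row RHS is 82/3 − (-7/3)·(1/2) = 57/2.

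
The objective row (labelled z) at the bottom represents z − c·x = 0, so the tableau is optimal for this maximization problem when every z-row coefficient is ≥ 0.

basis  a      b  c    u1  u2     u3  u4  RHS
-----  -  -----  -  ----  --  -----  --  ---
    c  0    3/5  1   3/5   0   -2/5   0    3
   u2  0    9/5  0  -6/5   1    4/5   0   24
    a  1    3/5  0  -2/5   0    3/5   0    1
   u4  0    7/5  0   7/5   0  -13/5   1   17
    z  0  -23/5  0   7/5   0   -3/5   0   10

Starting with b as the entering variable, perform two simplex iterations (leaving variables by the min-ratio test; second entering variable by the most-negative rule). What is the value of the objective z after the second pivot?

21

Ratio test on column b — row 1: 3/(3/5) = 5; row 2: 24/(9/5) = 40/3; row 3: 1/(3/5) = 5/3; row 4: 17/(7/5) = 85/7. Minimum is 5/3 at row 3 (a leaves); pivot element 3/5.
Pivot on row 3; the z-row RHS becomes 10 − (-23/5)·(5/3) = 53/3.
Next entering variable (most negative z-row entry -5/3): u1.
Ratio test on column u1 — row 1: 2/1 = 2; row 2: entry 0 ≤ 0; row 3: entry -2/3 ≤ 0; row 4: (44/3)/(7/3) = 44/7. Minimum is 2 at row 1 (c leaves); pivot element 1.
After the second pivot the z-row RHS is 53/3 − (-5/3)·2 = 21.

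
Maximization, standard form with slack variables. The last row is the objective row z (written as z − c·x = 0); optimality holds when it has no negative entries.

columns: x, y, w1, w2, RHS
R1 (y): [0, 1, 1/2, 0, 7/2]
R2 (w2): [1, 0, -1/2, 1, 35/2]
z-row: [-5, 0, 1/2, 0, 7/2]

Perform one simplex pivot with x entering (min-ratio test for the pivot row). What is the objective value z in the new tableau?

91

Ratio test on column x — row 1: entry 0 ≤ 0; row 2: (35/2)/1 = 35/2. Minimum is 35/2 at row 2 (w2 leaves); pivot element 1.
Pivot on row 2; the z-row RHS becomes 7/2 − (-5)·(35/2) = 91.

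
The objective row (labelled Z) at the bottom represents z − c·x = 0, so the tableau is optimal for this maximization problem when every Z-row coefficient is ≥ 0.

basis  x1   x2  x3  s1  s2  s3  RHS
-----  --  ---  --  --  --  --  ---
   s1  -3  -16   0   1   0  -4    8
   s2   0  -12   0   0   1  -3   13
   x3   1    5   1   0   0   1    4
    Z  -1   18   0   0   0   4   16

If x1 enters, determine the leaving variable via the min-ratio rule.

Column x1 entries and ratios — s1: -3 ≤ 0, skip; s2: 0 ≤ 0, skip; x3: 4/1 = 4.
Smallest ratio is 4 in the row of x3, so x3 leaves.

x3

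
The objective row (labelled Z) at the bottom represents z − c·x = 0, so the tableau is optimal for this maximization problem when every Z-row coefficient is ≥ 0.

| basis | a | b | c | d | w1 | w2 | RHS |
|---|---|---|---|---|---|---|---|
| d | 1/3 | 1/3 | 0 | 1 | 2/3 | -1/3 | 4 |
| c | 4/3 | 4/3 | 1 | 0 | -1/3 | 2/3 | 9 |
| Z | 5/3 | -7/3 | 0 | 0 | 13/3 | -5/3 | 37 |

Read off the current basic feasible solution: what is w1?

0

w1 is not in the basis, so in the current basic feasible solution w1 = 0.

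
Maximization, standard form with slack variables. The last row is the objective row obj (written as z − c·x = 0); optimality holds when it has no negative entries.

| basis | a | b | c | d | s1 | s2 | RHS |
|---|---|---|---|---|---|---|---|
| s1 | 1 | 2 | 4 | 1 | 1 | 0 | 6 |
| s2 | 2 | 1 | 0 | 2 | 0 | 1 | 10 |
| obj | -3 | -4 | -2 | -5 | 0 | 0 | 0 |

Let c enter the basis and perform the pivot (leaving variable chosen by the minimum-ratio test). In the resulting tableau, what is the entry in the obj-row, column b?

Ratio test on column c — row 1: 6/4 = 3/2; row 2: entry 0 ≤ 0. Minimum is 3/2 at row 1 (s1 leaves); pivot element 4.
Divide row 1 by 4; eliminate column c from the other rows.
obj-row update in column b: -4 − (-2)·(1/2) = -3.

-3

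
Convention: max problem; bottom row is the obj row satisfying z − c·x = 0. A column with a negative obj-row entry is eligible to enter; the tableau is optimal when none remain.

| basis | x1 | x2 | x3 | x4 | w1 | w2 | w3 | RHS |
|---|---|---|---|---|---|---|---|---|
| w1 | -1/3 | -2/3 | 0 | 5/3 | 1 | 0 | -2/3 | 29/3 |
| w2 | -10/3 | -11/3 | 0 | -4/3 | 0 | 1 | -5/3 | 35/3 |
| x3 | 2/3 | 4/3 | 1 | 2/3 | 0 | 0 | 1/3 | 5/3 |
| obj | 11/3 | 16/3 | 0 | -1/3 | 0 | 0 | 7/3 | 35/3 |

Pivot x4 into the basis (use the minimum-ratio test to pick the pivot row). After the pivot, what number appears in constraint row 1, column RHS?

Ratio test on column x4 — row 1: (29/3)/(5/3) = 29/5; row 2: entry -4/3 ≤ 0; row 3: (5/3)/(2/3) = 5/2. Minimum is 5/2 at row 3 (x3 leaves); pivot element 2/3.
Divide row 3 by 2/3; eliminate column x4 from the other rows.
Row 1 update in column RHS: 29/3 − (5/3)·(5/2) = 11/2.

11/2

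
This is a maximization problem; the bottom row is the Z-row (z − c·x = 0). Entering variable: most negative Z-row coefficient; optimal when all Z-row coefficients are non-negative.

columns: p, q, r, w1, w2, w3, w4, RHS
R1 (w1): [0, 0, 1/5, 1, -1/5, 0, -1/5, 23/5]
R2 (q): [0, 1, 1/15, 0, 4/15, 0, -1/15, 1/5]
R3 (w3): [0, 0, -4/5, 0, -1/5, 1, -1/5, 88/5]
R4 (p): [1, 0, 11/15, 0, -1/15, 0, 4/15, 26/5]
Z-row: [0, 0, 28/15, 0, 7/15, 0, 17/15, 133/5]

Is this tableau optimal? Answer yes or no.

Every Z-row coefficient is ≥ 0, so the tableau is optimal.

yes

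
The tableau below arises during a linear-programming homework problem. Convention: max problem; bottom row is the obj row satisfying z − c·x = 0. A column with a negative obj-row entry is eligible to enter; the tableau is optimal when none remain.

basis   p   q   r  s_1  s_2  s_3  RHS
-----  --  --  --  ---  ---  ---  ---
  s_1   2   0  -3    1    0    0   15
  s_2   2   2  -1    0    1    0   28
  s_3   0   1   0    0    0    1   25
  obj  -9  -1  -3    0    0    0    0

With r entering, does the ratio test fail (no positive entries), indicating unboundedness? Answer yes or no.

yes

Every constraint-row entry in column r is ≤ 0, so increasing r is unbounded.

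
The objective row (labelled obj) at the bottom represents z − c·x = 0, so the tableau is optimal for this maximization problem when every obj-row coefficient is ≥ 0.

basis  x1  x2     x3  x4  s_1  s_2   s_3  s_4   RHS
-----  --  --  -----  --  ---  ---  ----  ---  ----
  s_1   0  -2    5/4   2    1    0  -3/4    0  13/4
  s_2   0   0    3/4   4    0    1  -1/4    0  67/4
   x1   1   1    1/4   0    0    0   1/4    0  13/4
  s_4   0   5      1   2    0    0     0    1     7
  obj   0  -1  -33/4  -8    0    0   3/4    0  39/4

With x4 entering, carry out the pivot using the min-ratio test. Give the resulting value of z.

91/4

Ratio test on column x4 — row 1: (13/4)/2 = 13/8; row 2: (67/4)/4 = 67/16; row 3: entry 0 ≤ 0; row 4: 7/2 = 7/2. Minimum is 13/8 at row 1 (s_1 leaves); pivot element 2.
Pivot on row 1; the obj-row RHS becomes 39/4 − (-8)·(13/8) = 91/4.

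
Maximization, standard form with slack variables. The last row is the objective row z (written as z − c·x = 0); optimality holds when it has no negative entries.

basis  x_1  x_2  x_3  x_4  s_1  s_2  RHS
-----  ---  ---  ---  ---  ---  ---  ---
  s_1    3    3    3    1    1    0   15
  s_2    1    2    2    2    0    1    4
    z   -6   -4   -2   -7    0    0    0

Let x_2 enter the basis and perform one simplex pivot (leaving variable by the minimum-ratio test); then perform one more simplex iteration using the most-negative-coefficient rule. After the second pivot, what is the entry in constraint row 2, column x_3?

2

Ratio test on column x_2 — row 1: 15/3 = 5; row 2: 4/2 = 2. Minimum is 2 at row 2 (s_2 leaves); pivot element 2.
Divide row 2 by 2; eliminate column x_2 from the other rows.
Second iteration: most negative z-row entry is -4 in column x_1, so x_1 enters.
Ratio test on column x_1 — row 1: 9/(3/2) = 6; row 2: 2/(1/2) = 4. Minimum is 4 at row 2 (x_2 leaves); pivot element 1/2.
Divide row 2 by 1/2; eliminate column x_1 from the other rows.
After both pivots, the entry at constraint row 2, column x_3 is 2.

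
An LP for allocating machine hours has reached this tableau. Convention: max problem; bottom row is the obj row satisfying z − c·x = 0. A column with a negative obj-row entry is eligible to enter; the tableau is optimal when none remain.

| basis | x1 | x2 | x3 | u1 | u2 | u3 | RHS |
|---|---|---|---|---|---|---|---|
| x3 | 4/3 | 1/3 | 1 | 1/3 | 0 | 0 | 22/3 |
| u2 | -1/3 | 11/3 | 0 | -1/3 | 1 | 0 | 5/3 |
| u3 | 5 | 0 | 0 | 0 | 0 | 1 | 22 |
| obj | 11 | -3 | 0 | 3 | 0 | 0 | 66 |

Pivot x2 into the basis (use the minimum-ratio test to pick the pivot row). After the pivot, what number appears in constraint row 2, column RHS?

5/11

Ratio test on column x2 — row 1: (22/3)/(1/3) = 22; row 2: (5/3)/(11/3) = 5/11; row 3: entry 0 ≤ 0. Minimum is 5/11 at row 2 (u2 leaves); pivot element 11/3.
Divide row 2 by 11/3; eliminate column x2 from the other rows.
In the new row 2, the RHS entry is the old entry divided by the pivot: (5/3)/(11/3) = 5/11.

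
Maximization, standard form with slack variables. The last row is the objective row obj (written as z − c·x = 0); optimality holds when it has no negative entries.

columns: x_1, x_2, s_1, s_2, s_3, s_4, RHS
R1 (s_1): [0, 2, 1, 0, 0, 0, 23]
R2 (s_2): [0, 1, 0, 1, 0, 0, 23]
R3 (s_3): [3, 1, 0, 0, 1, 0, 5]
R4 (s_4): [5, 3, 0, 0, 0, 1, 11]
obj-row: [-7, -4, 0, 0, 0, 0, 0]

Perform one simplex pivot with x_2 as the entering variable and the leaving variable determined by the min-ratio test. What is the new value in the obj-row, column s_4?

4/3

Ratio test on column x_2 — row 1: 23/2 = 23/2; row 2: 23/1 = 23; row 3: 5/1 = 5; row 4: 11/3 = 11/3. Minimum is 11/3 at row 4 (s_4 leaves); pivot element 3.
Divide row 4 by 3; eliminate column x_2 from the other rows.
obj-row update in column s_4: 0 − (-4)·(1/3) = 4/3.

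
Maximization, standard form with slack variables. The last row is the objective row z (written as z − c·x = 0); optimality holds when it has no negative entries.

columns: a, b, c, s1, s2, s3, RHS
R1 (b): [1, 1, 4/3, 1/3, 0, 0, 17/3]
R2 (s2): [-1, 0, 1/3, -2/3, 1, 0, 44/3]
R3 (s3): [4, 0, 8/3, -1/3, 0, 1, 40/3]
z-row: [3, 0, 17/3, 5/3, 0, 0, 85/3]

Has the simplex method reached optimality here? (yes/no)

yes

Every z-row coefficient is ≥ 0, so the tableau is optimal.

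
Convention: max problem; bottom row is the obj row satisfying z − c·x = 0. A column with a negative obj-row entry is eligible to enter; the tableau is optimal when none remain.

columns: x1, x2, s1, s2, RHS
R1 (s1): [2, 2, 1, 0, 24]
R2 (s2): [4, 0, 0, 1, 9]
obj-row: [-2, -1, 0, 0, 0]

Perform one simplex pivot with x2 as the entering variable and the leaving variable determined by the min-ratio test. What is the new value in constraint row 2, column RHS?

Ratio test on column x2 — row 1: 24/2 = 12; row 2: entry 0 ≤ 0. Minimum is 12 at row 1 (s1 leaves); pivot element 2.
Divide row 1 by 2; eliminate column x2 from the other rows.
Row 2 update in column RHS: 9 − 0·12 = 9.

9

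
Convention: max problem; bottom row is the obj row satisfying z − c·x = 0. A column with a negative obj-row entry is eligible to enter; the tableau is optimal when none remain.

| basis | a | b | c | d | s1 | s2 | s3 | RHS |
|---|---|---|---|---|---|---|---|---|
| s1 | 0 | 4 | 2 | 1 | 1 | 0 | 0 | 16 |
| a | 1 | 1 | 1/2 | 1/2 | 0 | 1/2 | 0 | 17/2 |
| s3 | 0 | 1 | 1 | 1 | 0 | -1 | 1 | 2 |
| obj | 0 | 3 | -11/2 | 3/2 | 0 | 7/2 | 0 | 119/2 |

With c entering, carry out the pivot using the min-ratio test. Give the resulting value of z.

141/2

Ratio test on column c — row 1: 16/2 = 8; row 2: (17/2)/(1/2) = 17; row 3: 2/1 = 2. Minimum is 2 at row 3 (s3 leaves); pivot element 1.
Pivot on row 3; the obj-row RHS becomes 119/2 − (-11/2)·2 = 141/2.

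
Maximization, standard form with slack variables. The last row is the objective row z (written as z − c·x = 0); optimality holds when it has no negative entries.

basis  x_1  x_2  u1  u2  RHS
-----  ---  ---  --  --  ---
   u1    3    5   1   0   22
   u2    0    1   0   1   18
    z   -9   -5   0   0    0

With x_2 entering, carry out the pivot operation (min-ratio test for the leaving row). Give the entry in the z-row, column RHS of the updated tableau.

22

Ratio test on column x_2 — row 1: 22/5 = 22/5; row 2: 18/1 = 18. Minimum is 22/5 at row 1 (u1 leaves); pivot element 5.
Divide row 1 by 5; eliminate column x_2 from the other rows.
z-row update in column RHS: 0 − (-5)·(22/5) = 22.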